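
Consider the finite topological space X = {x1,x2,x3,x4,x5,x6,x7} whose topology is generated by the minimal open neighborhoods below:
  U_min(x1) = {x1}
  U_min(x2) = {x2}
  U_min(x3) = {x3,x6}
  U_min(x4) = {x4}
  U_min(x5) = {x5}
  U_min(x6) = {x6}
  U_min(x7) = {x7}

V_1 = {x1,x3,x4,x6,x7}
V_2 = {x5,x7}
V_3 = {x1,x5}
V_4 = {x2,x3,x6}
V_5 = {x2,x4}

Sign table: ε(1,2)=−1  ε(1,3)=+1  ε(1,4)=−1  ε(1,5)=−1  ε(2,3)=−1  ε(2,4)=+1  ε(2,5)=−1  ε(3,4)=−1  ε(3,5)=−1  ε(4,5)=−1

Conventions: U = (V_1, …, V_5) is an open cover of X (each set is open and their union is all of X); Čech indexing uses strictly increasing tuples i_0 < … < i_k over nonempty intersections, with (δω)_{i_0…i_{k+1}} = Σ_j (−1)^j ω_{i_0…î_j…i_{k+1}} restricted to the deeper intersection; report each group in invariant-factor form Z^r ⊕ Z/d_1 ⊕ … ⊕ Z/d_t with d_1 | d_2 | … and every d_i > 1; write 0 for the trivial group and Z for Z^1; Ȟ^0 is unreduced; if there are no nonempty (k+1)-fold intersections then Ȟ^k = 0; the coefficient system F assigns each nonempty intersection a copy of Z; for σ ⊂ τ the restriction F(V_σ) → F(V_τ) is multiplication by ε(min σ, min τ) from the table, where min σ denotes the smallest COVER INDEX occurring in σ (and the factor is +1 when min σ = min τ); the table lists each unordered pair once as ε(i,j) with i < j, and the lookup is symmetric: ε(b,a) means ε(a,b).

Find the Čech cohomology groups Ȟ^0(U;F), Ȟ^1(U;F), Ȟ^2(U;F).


Ȟ^0 = 0,  Ȟ^1 = Z ⊕ Z/2,  Ȟ^2 = 0

nerve of the cover:
  V12={x7} V13={x1} V14={x3,x6} V15={x4} V23={x5} V45={x2}
C dims 5,6; δ0: rk 5, SNF 1^4·2
Ȟ^0 = (5 − 5) − 0 = 0, so Ȟ^0 ≅ 0
Ȟ^1 = (6 − 0) − 5 = 1 plus torsion [2], so Ȟ^1 ≅ Z ⊕ Z/2
Ȟ^2 = (0 − 0) − 0 = 0, so Ȟ^2 ≅ 0


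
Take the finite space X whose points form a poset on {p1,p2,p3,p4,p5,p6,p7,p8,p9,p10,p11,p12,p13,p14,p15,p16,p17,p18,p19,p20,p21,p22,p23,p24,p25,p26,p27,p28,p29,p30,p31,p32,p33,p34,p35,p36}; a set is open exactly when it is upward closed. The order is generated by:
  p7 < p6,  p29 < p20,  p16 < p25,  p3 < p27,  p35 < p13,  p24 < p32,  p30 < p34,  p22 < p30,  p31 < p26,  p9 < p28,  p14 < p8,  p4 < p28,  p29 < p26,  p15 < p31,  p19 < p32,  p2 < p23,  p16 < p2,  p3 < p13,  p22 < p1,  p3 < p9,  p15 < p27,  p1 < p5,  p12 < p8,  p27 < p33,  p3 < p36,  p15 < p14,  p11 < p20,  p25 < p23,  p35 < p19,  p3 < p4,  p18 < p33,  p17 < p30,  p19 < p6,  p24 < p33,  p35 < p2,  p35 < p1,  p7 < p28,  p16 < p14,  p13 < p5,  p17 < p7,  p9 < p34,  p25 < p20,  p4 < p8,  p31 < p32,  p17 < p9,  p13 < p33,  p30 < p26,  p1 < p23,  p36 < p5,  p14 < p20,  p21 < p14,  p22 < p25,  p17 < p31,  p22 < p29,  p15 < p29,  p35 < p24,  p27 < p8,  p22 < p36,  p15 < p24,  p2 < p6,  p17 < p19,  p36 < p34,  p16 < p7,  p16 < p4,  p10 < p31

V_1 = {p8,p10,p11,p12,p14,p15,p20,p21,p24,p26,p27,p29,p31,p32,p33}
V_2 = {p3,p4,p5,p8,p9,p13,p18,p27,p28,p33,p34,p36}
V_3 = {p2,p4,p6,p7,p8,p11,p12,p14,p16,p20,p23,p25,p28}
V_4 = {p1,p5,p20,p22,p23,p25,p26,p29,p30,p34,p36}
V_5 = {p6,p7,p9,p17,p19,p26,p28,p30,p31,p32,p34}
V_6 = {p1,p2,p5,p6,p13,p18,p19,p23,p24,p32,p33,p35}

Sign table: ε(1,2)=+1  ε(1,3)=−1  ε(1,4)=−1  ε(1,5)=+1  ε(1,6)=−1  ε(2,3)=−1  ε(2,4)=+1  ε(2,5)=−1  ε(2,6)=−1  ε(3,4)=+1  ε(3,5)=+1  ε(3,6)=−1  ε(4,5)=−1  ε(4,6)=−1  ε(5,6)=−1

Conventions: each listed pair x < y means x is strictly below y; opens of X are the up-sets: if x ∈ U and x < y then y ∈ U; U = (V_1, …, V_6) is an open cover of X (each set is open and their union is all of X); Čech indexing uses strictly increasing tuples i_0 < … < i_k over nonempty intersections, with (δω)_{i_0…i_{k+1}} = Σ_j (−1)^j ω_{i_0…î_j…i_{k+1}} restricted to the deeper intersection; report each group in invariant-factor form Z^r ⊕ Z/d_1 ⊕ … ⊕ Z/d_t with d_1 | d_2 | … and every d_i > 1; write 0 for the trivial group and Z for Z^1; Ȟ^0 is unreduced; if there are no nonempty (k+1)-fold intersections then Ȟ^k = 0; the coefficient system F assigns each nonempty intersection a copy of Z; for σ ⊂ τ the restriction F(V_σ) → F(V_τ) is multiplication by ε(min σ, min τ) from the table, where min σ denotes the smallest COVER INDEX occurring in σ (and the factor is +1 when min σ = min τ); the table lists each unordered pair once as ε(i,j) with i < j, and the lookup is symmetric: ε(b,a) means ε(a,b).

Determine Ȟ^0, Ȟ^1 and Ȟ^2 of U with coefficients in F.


cover nerve:
  V12={p8,p27,p33} V13={p8,p11,p12,p14,p20} V14={p20,p26,p29} V15={p26,p31,p32} V16={p24,p32,p33} V23={p4,p8,p28} V24={p5,p34,p36} V25={p9,p28,p34} V26={p5,p13,p18,p33} V34={p20,p23,p25} V35={p6,p7,p28} V36={p2,p6,p23} V45={p26,p30,p34} V46={p1,p5,p23} V56={p6,p19,p32}
  V123={p8} V126={p33} V134={p20} V145={p26} V156={p32} V235={p28} V245={p34} V246={p5} V346={p23} V356={p6}
C dims 6,15,10; δ0: rk 6, SNF 1^5·2; δ1: rk 9, SNF 1^9
Ȟ^0: (6−6)−0=0 ⇒ 0
Ȟ^1: (15−9)−6=0 plus torsion [2] ⇒ Z/2
Ȟ^2: (10−0)−9=1 ⇒ Z

Ȟ^0(U;F) ≅ 0, Ȟ^1(U;F) ≅ Z/2, Ȟ^2(U;F) ≅ Z


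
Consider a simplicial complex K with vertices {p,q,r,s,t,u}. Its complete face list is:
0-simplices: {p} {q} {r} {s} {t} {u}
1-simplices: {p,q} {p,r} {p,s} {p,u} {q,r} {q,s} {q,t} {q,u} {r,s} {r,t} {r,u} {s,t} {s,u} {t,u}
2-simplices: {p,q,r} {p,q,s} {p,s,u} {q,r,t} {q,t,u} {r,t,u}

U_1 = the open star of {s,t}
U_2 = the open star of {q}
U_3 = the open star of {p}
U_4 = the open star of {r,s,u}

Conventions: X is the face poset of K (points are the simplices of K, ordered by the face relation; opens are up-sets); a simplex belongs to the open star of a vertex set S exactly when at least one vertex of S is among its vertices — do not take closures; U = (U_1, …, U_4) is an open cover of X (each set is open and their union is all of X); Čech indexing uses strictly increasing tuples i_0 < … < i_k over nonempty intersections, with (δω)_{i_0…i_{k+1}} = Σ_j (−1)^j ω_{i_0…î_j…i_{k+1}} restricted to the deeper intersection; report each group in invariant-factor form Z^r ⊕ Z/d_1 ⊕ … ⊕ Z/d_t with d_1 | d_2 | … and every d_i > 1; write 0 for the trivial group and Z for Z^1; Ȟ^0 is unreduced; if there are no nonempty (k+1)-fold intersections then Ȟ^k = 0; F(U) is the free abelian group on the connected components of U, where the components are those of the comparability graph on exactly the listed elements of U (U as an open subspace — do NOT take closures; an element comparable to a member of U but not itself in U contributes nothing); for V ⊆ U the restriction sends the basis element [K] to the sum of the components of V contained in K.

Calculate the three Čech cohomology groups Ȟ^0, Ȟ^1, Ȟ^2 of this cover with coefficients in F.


nonempty intersections:
  U1={{s},{t},{p,s},{q,s},{q,t},{r,s},{r,t},{s,t},{s,u},{t,u},{p,q,s},{p,s,u},{q,r,t},{q,t,u},{r,t,u}} U2={{q},{p,q},{q,r},{q,s},{q,t},{q,u},{p,q,r},{p,q,s},{q,r,t},{q,t,u}} U3={{p},{p,q},{p,r},{p,s},{p,u},{p,q,r},{p,q,s},{p,s,u}} U4={{r},{s},{u},{p,r},{p,s},{p,u},{q,r},{q,s},{q,u},{r,s},{r,t},{r,u},{s,t},{s,u},{t,u},{p,q,r},{p,q,s},{p,s,u},{q,r,t},{q,t,u},{r,t,u}}
  U12={{q,s},{q,t},{p,q,s},{q,r,t},{q,t,u}} U13={{p,s},{p,q,s},{p,s,u}} U14={{s},{p,s},{q,s},{r,s},{r,t},{s,t},{s,u},{t,u},{p,q,s},{p,s,u},{q,r,t},{q,t,u},{r,t,u}} U23={{p,q},{p,q,r},{p,q,s}} U24={{q,r},{q,s},{q,u},{p,q,r},{p,q,s},{q,r,t},{q,t,u}} U34={{p,r},{p,s},{p,u},{p,q,r},{p,q,s},{p,s,u}}
  U123={{p,q,s}} U124={{q,s},{p,q,s},{q,r,t},{q,t,u}} U134={{p,s},{p,q,s},{p,s,u}} U234={{p,q,r},{p,q,s}}
  U1234={{p,q,s}}
components per intersection:
  U1: {{s},{t},{p,s},{q,s},{q,t},{r,s},{r,t},{s,t},{s,u},{t,u},{p,q,s},{p,s,u},{q,r,t},{q,t,u},{r,t,u}}
  U2: {{q},{p,q},{q,r},{q,s},{q,t},{q,u},{p,q,r},{p,q,s},{q,r,t},{q,t,u}}
  U3: {{p},{p,q},{p,r},{p,s},{p,u},{p,q,r},{p,q,s},{p,s,u}}
  U4: {{r},{s},{u},{p,r},{p,s},{p,u},{q,r},{q,s},{q,u},{r,s},{r,t},{r,u},{s,t},{s,u},{t,u},{p,q,r},{p,q,s},{p,s,u},{q,r,t},{q,t,u},{r,t,u}}
  U12: {{q,s},{p,q,s}} {{q,t},{q,r,t},{q,t,u}}
  U13: {{p,s},{p,q,s},{p,s,u}}
  U14: {{s},{p,s},{q,s},{r,s},{s,t},{s,u},{p,q,s},{p,s,u}} {{r,t},{t,u},{q,r,t},{q,t,u},{r,t,u}}
  U23: {{p,q},{p,q,r},{p,q,s}}
  U24: {{q,r},{p,q,r},{q,r,t}} {{q,s},{p,q,s}} {{q,u},{q,t,u}}
  U34: {{p,r},{p,q,r}} {{p,s},{p,u},{p,q,s},{p,s,u}}
  U123: {{p,q,s}}
  U124: {{q,s},{p,q,s}} {{q,r,t}} {{q,t,u}}
  U134: {{p,s},{p,q,s},{p,s,u}}
  U234: {{p,q,r}} {{p,q,s}}
  U1234: {{p,q,s}}
C dims 4,11,7,1; δ0: rk 3, SNF 1^3; δ1: rk 6, SNF 1^6; δ2: rk 1, SNF 1^1
Ȟ^0: (4−3)−0=1 ⇒ Z
Ȟ^1: (11−6)−3=2 ⇒ Z^2
Ȟ^2: (7−1)−6=0 ⇒ 0

Ȟ^0(U;F) ≅ Z, Ȟ^1(U;F) ≅ Z^2, Ȟ^2(U;F) ≅ 0


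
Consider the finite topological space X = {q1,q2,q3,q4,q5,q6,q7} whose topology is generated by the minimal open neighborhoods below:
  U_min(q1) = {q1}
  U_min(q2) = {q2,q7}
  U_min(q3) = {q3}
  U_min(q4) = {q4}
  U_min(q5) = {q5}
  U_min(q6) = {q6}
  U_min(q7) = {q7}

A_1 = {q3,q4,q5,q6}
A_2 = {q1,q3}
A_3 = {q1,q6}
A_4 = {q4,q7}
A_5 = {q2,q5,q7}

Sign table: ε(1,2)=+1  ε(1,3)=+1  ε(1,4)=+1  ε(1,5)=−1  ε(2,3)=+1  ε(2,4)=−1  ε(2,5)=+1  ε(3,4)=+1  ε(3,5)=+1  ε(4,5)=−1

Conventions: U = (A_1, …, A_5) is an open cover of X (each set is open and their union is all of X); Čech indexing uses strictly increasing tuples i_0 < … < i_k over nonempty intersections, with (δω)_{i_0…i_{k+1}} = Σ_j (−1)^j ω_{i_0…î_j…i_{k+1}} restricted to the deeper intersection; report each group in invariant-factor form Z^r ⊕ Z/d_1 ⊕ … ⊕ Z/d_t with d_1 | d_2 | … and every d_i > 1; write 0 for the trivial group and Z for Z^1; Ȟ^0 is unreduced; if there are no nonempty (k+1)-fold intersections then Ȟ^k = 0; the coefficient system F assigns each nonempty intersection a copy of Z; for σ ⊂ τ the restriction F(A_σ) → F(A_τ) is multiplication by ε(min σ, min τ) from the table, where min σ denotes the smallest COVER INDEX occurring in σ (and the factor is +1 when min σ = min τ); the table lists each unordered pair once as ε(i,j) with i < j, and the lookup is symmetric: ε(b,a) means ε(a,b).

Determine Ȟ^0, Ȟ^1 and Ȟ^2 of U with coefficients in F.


Ȟ^0(U;F) ≅ Z,  Ȟ^1(U;F) ≅ Z^2,  Ȟ^2(U;F) ≅ 0

intersection data:
  A12={q3} A13={q6} A14={q4} A15={q5} A23={q1} A45={q7}
C dims 5,6; δ0: rk 4, SNF 1^4
Ȟ^0 = (5 − 4) − 0 = 1, so Ȟ^0 ≅ Z
Ȟ^1 = (6 − 0) − 4 = 2, so Ȟ^1 ≅ Z^2
Ȟ^2 = (0 − 0) − 0 = 0, so Ȟ^2 ≅ 0


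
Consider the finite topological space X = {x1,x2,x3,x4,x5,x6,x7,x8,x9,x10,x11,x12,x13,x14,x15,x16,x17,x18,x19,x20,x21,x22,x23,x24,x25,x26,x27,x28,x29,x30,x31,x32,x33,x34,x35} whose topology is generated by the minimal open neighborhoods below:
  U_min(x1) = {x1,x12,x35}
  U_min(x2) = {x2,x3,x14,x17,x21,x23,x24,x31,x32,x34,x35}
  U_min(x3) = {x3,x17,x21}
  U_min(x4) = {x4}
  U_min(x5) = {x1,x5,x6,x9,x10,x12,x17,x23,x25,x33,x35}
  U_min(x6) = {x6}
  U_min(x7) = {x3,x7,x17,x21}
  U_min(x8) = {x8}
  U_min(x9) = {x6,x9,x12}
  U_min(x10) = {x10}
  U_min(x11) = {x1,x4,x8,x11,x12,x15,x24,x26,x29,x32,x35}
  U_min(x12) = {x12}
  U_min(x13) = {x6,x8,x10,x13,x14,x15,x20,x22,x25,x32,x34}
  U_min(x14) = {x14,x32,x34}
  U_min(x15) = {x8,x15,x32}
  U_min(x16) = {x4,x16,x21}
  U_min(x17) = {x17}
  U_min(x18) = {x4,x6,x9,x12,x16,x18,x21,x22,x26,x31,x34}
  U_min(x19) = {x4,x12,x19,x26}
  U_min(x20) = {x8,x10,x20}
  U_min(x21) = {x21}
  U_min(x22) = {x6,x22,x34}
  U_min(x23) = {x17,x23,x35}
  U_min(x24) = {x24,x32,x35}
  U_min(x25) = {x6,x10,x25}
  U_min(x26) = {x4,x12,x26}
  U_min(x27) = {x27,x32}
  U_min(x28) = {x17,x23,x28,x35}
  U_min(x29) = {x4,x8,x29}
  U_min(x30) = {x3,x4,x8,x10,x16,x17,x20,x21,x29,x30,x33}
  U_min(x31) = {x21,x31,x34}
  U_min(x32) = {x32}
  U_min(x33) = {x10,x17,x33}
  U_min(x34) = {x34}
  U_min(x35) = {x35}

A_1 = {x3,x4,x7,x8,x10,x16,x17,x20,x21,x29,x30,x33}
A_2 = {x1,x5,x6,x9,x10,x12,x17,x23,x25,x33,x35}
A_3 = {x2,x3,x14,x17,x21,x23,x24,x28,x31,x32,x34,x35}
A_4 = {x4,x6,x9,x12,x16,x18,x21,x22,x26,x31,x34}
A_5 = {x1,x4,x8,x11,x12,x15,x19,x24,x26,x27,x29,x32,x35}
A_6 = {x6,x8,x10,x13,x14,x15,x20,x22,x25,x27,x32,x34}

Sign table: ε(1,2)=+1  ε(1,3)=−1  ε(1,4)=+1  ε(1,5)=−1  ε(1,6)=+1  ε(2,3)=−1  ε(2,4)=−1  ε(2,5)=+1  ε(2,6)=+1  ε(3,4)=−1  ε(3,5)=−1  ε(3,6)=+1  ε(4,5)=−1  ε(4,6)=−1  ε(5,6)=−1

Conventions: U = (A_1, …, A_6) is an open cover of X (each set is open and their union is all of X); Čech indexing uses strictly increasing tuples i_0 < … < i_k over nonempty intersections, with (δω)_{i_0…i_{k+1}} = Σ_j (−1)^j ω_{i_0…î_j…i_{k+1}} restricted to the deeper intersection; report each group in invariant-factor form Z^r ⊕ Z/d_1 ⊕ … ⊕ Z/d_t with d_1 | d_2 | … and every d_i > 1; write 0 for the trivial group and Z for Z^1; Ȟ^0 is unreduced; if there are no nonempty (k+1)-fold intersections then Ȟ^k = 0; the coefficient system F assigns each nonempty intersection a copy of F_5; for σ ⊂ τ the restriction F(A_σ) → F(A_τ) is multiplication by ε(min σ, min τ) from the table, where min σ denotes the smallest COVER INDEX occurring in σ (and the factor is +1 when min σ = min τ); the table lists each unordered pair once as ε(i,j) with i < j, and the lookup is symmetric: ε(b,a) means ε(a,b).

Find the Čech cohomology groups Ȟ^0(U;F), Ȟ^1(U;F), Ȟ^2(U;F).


cover nerve:
  A12={x10,x17,x33} A13={x3,x17,x21} A14={x4,x16,x21} A15={x4,x8,x29} A16={x8,x10,x20} A23={x17,x23,x35} A24={x6,x9,x12} A25={x1,x12,x35} A26={x6,x10,x25} A34={x21,x31,x34} A35={x24,x32,x35} A36={x14,x32,x34} A45={x4,x12,x26} A46={x6,x22,x34} A56={x8,x15,x27,x32}
  A123={x17} A126={x10} A134={x21} A145={x4} A156={x8} A235={x35} A245={x12} A246={x6} A346={x34} A356={x32}
C dims 6,15,10; δ0: rk_F5 6; δ1: rk_F5 9
Ȟ^0: (6−6)−0=0 ⇒ 0
Ȟ^1: (15−9)−6=0 ⇒ 0
Ȟ^2: (10−0)−9=1 ⇒ Z/5

Ȟ^0 = 0, Ȟ^1 = 0, Ȟ^2 = Z/5


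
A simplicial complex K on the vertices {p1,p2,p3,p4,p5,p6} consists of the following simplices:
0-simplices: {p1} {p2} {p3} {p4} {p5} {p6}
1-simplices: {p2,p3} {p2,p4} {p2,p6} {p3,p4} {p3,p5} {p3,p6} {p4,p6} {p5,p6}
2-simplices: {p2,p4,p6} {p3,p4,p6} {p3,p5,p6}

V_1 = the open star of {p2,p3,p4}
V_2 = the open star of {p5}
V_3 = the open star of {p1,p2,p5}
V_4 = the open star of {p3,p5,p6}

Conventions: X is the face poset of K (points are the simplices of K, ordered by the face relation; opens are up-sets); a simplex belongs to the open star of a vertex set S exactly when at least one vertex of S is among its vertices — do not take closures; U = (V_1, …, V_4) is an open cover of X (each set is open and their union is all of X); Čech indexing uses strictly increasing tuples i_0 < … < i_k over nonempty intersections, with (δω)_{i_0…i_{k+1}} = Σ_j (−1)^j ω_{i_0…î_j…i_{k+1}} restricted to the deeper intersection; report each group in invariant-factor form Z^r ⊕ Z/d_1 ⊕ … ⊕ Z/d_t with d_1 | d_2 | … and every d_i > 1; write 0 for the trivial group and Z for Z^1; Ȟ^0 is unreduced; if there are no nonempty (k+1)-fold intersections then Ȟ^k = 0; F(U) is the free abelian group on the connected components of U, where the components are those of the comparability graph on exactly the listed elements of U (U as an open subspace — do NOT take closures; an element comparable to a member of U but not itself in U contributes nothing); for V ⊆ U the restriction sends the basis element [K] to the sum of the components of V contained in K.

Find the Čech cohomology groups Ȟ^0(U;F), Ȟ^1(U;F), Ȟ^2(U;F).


intersection data:
  V1={{p2},{p3},{p4},{p2,p3},{p2,p4},{p2,p6},{p3,p4},{p3,p5},{p3,p6},{p4,p6},{p2,p4,p6},{p3,p4,p6},{p3,p5,p6}} V2={{p5},{p3,p5},{p5,p6},{p3,p5,p6}} V3={{p1},{p2},{p5},{p2,p3},{p2,p4},{p2,p6},{p3,p5},{p5,p6},{p2,p4,p6},{p3,p5,p6}} V4={{p3},{p5},{p6},{p2,p3},{p2,p6},{p3,p4},{p3,p5},{p3,p6},{p4,p6},{p5,p6},{p2,p4,p6},{p3,p4,p6},{p3,p5,p6}}
  V12={{p3,p5},{p3,p5,p6}} V13={{p2},{p2,p3},{p2,p4},{p2,p6},{p3,p5},{p2,p4,p6},{p3,p5,p6}} V14={{p3},{p2,p3},{p2,p6},{p3,p4},{p3,p5},{p3,p6},{p4,p6},{p2,p4,p6},{p3,p4,p6},{p3,p5,p6}} V23={{p5},{p3,p5},{p5,p6},{p3,p5,p6}} V24={{p5},{p3,p5},{p5,p6},{p3,p5,p6}} V34={{p5},{p2,p3},{p2,p6},{p3,p5},{p5,p6},{p2,p4,p6},{p3,p5,p6}}
  V123={{p3,p5},{p3,p5,p6}} V124={{p3,p5},{p3,p5,p6}} V134={{p2,p3},{p2,p6},{p3,p5},{p2,p4,p6},{p3,p5,p6}} V234={{p5},{p3,p5},{p5,p6},{p3,p5,p6}}
  V1234={{p3,p5},{p3,p5,p6}}
components per intersection:
  V1: {{p2},{p3},{p4},{p2,p3},{p2,p4},{p2,p6},{p3,p4},{p3,p5},{p3,p6},{p4,p6},{p2,p4,p6},{p3,p4,p6},{p3,p5,p6}}
  V2: {{p5},{p3,p5},{p5,p6},{p3,p5,p6}}
  V3: {{p1}} {{p2},{p2,p3},{p2,p4},{p2,p6},{p2,p4,p6}} {{p5},{p3,p5},{p5,p6},{p3,p5,p6}}
  V4: {{p3},{p5},{p6},{p2,p3},{p2,p6},{p3,p4},{p3,p5},{p3,p6},{p4,p6},{p5,p6},{p2,p4,p6},{p3,p4,p6},{p3,p5,p6}}
  V12: {{p3,p5},{p3,p5,p6}}
  V13: {{p2},{p2,p3},{p2,p4},{p2,p6},{p2,p4,p6}} {{p3,p5},{p3,p5,p6}}
  V14: {{p3},{p2,p3},{p2,p6},{p3,p4},{p3,p5},{p3,p6},{p4,p6},{p2,p4,p6},{p3,p4,p6},{p3,p5,p6}}
  V23: {{p5},{p3,p5},{p5,p6},{p3,p5,p6}}
  V24: {{p5},{p3,p5},{p5,p6},{p3,p5,p6}}
  V34: {{p5},{p3,p5},{p5,p6},{p3,p5,p6}} {{p2,p3}} {{p2,p6},{p2,p4,p6}}
  V123: {{p3,p5},{p3,p5,p6}}
  V124: {{p3,p5},{p3,p5,p6}}
  V134: {{p2,p3}} {{p2,p6},{p2,p4,p6}} {{p3,p5},{p3,p5,p6}}
  V234: {{p5},{p3,p5},{p5,p6},{p3,p5,p6}}
  V1234: {{p3,p5},{p3,p5,p6}}
C dims 6,9,6,1; δ0: rk 4, SNF 1^4; δ1: rk 5, SNF 1^5; δ2: rk 1, SNF 1^1
Ȟ^0 = (6 − 4) − 0 = 2, so Ȟ^0 ≅ Z^2
Ȟ^1 = (9 − 5) − 4 = 0, so Ȟ^1 ≅ 0
Ȟ^2 = (6 − 1) − 5 = 0, so Ȟ^2 ≅ 0

Ȟ^0 ≅ Z^2, Ȟ^1 ≅ 0 and Ȟ^2 ≅ 0


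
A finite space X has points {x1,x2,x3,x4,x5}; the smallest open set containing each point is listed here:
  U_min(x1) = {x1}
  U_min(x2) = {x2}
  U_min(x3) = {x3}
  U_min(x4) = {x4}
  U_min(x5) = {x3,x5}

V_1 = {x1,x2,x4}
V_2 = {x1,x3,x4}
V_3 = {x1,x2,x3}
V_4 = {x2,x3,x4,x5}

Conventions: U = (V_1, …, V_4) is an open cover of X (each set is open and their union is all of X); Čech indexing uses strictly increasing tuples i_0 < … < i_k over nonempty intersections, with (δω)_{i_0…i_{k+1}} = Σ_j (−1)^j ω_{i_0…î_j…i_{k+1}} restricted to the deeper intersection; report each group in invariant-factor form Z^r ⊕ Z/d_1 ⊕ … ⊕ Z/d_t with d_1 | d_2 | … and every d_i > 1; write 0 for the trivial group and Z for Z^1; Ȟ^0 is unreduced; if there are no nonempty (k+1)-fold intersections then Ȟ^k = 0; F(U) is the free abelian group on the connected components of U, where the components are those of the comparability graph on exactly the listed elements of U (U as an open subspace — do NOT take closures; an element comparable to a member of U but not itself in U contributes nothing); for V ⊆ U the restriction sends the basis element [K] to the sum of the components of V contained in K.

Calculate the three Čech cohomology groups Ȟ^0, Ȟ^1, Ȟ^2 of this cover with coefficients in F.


nerve of the cover:
  V12={x1,x4} V13={x1,x2} V14={x2,x4} V23={x1,x3} V24={x3,x4} V34={x2,x3}
  V123={x1} V124={x4} V134={x2} V234={x3}
components per intersection:
  V1: {x1} {x2} {x4}
  V2: {x1} {x3} {x4}
  V3: {x1} {x2} {x3}
  V4: {x2} {x3,x5} {x4}
  V12: {x1} {x4}
  V13: {x1} {x2}
  V14: {x2} {x4}
  V23: {x1} {x3}
  V24: {x3} {x4}
  V34: {x2} {x3}
  V123: {x1}
  V124: {x4}
  V134: {x2}
  V234: {x3}
C dims 12,12,4; δ0: rk 8, SNF 1^8; δ1: rk 4, SNF 1^4
Ȟ^0 = (12 − 8) − 0 = 4, so Ȟ^0 ≅ Z^4
Ȟ^1 = (12 − 4) − 8 = 0, so Ȟ^1 ≅ 0
Ȟ^2 = (4 − 0) − 4 = 0, so Ȟ^2 ≅ 0

Ȟ^0 = Z^4; Ȟ^1 = 0; Ȟ^2 = 0


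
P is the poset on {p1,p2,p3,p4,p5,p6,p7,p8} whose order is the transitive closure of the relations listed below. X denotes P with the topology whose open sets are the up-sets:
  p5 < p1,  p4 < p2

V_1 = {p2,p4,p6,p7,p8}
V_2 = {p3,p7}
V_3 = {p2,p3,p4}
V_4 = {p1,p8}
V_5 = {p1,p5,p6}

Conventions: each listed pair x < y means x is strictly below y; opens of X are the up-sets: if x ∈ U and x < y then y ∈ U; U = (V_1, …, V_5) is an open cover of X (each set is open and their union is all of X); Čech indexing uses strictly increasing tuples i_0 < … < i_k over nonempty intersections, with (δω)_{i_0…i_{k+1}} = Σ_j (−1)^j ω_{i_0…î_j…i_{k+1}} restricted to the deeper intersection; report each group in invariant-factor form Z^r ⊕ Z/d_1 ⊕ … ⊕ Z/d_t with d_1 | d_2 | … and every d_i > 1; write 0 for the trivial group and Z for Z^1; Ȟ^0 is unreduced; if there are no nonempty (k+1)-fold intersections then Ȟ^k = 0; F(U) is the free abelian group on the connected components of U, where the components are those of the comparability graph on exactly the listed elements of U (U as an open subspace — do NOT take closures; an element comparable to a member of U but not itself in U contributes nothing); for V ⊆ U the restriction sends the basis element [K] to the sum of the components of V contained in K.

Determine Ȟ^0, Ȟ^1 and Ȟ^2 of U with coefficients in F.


Ȟ^0 = Z^6, Ȟ^1 = 0, Ȟ^2 = 0

intersection data:
  V12={p7} V13={p2,p4} V14={p8} V15={p6} V23={p3} V45={p1}
components per intersection:
  V1: {p2,p4} {p6} {p7} {p8}
  V2: {p3} {p7}
  V3: {p2,p4} {p3}
  V4: {p1} {p8}
  V5: {p1,p5} {p6}
  V12: {p7}
  V13: {p2,p4}
  V14: {p8}
  V15: {p6}
  V23: {p3}
  V45: {p1}
C dims 12,6; δ0: rk 6, SNF 1^6
Ȟ^0 = (12 − 6) − 0 = 6, so Ȟ^0 ≅ Z^6
Ȟ^1 = (6 − 0) − 6 = 0, so Ȟ^1 ≅ 0
Ȟ^2 = (0 − 0) − 0 = 0, so Ȟ^2 ≅ 0


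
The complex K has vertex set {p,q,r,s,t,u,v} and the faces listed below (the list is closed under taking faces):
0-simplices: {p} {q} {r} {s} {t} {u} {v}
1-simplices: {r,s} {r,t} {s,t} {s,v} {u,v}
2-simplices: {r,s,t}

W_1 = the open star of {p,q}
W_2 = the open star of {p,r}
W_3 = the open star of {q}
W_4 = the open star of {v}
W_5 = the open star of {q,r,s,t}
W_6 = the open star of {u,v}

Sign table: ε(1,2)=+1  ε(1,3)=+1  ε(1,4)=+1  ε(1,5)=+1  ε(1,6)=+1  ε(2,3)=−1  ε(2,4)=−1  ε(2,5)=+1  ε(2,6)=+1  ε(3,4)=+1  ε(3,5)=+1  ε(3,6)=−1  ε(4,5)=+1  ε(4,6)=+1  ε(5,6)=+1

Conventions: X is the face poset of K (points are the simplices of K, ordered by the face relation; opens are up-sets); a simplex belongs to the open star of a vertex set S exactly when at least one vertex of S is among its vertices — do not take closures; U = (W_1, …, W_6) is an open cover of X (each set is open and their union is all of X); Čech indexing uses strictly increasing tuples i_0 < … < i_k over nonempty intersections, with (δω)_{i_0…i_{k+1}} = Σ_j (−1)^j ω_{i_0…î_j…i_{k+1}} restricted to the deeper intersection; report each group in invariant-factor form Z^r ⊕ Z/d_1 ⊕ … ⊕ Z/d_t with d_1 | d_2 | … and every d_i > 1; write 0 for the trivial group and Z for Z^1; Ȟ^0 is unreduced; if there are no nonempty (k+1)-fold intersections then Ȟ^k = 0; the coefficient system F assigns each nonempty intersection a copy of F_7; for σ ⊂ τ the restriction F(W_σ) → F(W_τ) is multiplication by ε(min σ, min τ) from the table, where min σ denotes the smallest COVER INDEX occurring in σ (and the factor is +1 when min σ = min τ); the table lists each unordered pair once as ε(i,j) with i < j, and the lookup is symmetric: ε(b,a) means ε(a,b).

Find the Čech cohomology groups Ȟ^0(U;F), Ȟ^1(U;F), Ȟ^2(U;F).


Ȟ^0 ≅ Z/7,  Ȟ^1 ≅ Z/7,  Ȟ^2 ≅ 0

cover nerve:
  W1={{p},{q}} W2={{p},{r},{r,s},{r,t},{r,s,t}} W3={{q}} W4={{v},{s,v},{u,v}} W5={{q},{r},{s},{t},{r,s},{r,t},{s,t},{s,v},{r,s,t}} W6={{u},{v},{s,v},{u,v}}
  W12={{p}} W13={{q}} W15={{q}} W25={{r},{r,s},{r,t},{r,s,t}} W35={{q}} W45={{s,v}} W46={{v},{s,v},{u,v}} W56={{s,v}}
  W135={{q}} W456={{s,v}}
C dims 6,8,2; δ0: rk_F7 5; δ1: rk_F7 2
Ȟ^0: (6−5)−0=1 ⇒ Z/7
Ȟ^1: (8−2)−5=1 ⇒ Z/7
Ȟ^2: (2−0)−2=0 ⇒ 0


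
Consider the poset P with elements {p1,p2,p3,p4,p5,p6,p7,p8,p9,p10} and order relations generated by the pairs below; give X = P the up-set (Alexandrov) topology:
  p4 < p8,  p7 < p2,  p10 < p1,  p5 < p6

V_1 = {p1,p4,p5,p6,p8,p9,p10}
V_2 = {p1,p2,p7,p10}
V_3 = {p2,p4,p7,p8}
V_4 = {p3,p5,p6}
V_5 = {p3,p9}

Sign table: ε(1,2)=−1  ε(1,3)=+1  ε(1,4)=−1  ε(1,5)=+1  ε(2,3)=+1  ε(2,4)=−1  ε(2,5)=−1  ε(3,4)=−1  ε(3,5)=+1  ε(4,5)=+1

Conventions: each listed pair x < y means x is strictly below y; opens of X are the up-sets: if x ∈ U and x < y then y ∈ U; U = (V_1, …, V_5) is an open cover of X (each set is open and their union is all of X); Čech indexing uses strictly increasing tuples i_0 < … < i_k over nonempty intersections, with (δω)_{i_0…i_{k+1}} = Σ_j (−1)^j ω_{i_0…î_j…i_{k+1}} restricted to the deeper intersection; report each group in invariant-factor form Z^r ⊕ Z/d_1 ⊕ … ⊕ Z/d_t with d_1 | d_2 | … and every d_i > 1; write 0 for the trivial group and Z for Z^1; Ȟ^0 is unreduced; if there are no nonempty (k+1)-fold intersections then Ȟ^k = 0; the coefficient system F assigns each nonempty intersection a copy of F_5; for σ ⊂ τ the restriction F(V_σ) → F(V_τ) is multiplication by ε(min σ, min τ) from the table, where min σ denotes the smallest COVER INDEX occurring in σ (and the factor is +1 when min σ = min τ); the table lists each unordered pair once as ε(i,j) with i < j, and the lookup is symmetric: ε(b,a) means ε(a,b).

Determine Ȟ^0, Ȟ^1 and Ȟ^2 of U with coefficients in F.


Ȟ^0 ≅ 0; Ȟ^1 ≅ Z/5; Ȟ^2 ≅ 0

intersection data:
  V12={p1,p10} V13={p4,p8} V14={p5,p6} V15={p9} V23={p2,p7} V45={p3}
C dims 5,6; δ0: rk_F5 5
Ȟ^0 = (5 − 5) − 0 = 0, so Ȟ^0 ≅ 0
Ȟ^1 = (6 − 0) − 5 = 1, so Ȟ^1 ≅ Z/5
Ȟ^2 = (0 − 0) − 0 = 0, so Ȟ^2 ≅ 0


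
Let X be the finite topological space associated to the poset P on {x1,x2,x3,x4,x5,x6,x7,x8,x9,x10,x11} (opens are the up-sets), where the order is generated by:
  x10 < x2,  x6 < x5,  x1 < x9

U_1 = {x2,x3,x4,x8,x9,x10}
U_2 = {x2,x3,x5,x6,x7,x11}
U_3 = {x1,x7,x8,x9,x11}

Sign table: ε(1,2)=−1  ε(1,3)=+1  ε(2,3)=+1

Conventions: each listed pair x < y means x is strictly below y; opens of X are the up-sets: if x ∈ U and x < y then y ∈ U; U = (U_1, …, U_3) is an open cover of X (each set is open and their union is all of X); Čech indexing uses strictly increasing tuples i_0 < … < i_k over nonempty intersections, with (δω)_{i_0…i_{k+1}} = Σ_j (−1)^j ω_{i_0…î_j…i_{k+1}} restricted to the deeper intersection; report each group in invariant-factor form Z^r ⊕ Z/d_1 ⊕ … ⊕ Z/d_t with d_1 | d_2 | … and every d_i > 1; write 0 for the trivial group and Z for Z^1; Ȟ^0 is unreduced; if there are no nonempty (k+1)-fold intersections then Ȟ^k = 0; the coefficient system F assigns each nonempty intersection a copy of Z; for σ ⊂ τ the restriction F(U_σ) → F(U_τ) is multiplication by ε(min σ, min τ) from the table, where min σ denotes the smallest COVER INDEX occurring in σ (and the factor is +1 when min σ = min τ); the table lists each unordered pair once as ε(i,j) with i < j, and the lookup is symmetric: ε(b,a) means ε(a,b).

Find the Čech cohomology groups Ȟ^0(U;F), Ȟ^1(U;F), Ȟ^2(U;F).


intersection data:
  U12={x2,x3} U13={x8,x9} U23={x7,x11}
C dims 3,3; δ0: rk 3, SNF 1^2·2
Ȟ^0 = (3 − 3) − 0 = 0, so Ȟ^0 ≅ 0
Ȟ^1 = (3 − 0) − 3 = 0 plus torsion [2], so Ȟ^1 ≅ Z/2
Ȟ^2 = (0 − 0) − 0 = 0, so Ȟ^2 ≅ 0

Ȟ^0 = 0,  Ȟ^1 = Z/2,  Ȟ^2 = 0


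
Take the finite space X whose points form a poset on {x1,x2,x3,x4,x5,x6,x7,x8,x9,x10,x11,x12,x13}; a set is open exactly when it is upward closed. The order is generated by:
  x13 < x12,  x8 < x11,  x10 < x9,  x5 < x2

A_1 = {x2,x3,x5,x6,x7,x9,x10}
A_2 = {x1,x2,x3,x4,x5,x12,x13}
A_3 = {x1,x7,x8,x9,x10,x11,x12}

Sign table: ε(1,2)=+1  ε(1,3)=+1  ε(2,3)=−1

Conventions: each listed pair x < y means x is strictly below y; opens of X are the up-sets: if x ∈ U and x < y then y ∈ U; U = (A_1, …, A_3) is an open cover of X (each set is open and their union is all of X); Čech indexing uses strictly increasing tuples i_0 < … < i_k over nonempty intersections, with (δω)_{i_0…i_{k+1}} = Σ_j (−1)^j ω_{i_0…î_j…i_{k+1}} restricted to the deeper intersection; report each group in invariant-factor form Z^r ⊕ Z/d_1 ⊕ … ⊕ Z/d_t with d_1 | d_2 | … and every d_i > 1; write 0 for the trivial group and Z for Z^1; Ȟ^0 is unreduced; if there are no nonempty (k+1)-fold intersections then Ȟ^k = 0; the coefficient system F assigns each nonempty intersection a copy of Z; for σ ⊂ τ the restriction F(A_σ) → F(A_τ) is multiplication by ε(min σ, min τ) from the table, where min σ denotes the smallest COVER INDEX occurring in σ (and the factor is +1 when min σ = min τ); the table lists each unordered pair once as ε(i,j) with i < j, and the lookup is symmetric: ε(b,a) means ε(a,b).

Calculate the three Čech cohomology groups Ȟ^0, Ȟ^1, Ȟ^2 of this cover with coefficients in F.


cover nerve:
  A12={x2,x3,x5} A13={x7,x9,x10} A23={x1,x12}
C dims 3,3; δ0: rk 3, SNF 1^2·2
Ȟ^0: (3−3)−0=0 ⇒ 0
Ȟ^1: (3−0)−3=0 plus torsion [2] ⇒ Z/2
Ȟ^2: (0−0)−0=0 ⇒ 0

Ȟ^0 = 0, Ȟ^1 = Z/2 and Ȟ^2 = 0


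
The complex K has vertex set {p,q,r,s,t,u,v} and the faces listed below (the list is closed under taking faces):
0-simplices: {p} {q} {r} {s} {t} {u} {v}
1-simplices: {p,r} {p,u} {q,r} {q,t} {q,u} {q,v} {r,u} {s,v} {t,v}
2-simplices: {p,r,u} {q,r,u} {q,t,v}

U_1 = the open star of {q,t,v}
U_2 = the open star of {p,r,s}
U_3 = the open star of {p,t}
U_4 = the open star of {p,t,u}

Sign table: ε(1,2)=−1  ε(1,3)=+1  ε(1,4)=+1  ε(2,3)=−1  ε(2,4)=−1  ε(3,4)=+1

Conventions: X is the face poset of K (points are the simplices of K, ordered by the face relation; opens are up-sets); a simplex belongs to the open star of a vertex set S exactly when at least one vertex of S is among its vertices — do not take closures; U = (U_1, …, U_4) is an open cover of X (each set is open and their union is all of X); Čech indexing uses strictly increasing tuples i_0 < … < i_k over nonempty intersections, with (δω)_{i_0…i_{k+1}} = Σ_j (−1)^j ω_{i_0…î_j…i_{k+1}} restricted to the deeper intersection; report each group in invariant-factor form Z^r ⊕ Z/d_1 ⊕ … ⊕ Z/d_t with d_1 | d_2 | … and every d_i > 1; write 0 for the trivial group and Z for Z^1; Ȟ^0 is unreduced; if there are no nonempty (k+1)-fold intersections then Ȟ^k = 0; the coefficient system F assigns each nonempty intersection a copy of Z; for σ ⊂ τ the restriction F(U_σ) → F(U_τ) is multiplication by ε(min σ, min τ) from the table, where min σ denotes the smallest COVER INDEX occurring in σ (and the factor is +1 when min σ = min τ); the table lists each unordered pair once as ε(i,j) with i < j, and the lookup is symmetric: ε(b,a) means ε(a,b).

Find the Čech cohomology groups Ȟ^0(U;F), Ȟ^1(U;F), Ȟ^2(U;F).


Ȟ^0 = Z,  Ȟ^1 = 0,  Ȟ^2 = 0

intersection data:
  U1={{q},{t},{v},{q,r},{q,t},{q,u},{q,v},{s,v},{t,v},{q,r,u},{q,t,v}} U2={{p},{r},{s},{p,r},{p,u},{q,r},{r,u},{s,v},{p,r,u},{q,r,u}} U3={{p},{t},{p,r},{p,u},{q,t},{t,v},{p,r,u},{q,t,v}} U4={{p},{t},{u},{p,r},{p,u},{q,t},{q,u},{r,u},{t,v},{p,r,u},{q,r,u},{q,t,v}}
  U12={{q,r},{s,v},{q,r,u}} U13={{t},{q,t},{t,v},{q,t,v}} U14={{t},{q,t},{q,u},{t,v},{q,r,u},{q,t,v}} U23={{p},{p,r},{p,u},{p,r,u}} U24={{p},{p,r},{p,u},{r,u},{p,r,u},{q,r,u}} U34={{p},{t},{p,r},{p,u},{q,t},{t,v},{p,r,u},{q,t,v}}
  U124={{q,r,u}} U134={{t},{q,t},{t,v},{q,t,v}} U234={{p},{p,r},{p,u},{p,r,u}}
C dims 4,6,3; δ0: rk 3, SNF 1^3; δ1: rk 3, SNF 1^3
Ȟ^0 = (4 − 3) − 0 = 1, so Ȟ^0 ≅ Z
Ȟ^1 = (6 − 3) − 3 = 0, so Ȟ^1 ≅ 0
Ȟ^2 = (3 − 0) − 3 = 0, so Ȟ^2 ≅ 0


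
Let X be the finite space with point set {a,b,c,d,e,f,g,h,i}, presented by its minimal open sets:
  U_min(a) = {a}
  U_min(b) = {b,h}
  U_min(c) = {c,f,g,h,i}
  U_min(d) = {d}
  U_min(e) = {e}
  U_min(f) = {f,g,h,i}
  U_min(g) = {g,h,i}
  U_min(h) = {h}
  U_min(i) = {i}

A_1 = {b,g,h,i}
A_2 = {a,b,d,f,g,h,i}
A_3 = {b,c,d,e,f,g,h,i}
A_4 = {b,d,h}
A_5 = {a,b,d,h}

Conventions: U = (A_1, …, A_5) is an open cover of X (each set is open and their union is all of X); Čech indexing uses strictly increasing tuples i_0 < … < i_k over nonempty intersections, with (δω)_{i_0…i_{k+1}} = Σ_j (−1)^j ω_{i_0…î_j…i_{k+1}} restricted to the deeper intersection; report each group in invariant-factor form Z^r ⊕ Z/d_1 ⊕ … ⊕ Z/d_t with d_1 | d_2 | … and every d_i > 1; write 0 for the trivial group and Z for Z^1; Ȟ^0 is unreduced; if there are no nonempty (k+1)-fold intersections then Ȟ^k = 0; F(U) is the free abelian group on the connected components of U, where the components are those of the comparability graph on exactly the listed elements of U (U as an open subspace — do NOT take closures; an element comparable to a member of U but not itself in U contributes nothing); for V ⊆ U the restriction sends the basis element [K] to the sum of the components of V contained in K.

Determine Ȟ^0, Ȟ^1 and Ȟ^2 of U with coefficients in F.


nerve of the cover:
  A12={b,g,h,i} A13={b,g,h,i} A14={b,h} A15={b,h} A23={b,d,f,g,h,i} A24={b,d,h} A25={a,b,d,h} A34={b,d,h} A35={b,d,h} A45={b,d,h}
  A123={b,g,h,i} A124={b,h} A125={b,h} A134={b,h} A135={b,h} A145={b,h} A234={b,d,h} A235={b,d,h} A245={b,d,h} A345={b,d,h}
  A1234={b,h} A1235={b,h} A1245={b,h} A1345={b,h} A2345={b,d,h}
  A12345={b,h}
components per intersection:
  A1: {b,g,h,i}
  A2: {a} {b,f,g,h,i} {d}
  A3: {b,c,f,g,h,i} {d} {e}
  A4: {b,h} {d}
  A5: {a} {b,h} {d}
  A12: {b,g,h,i}
  A13: {b,g,h,i}
  A14: {b,h}
  A15: {b,h}
  A23: {b,f,g,h,i} {d}
  A24: {b,h} {d}
  A25: {a} {b,h} {d}
  A34: {b,h} {d}
  A35: {b,h} {d}
  A45: {b,h} {d}
  A123: {b,g,h,i}
  A124: {b,h}
  A125: {b,h}
  A134: {b,h}
  A135: {b,h}
  A145: {b,h}
  A234: {b,h} {d}
  A235: {b,h} {d}
  A245: {b,h} {d}
  A345: {b,h} {d}
  A1234: {b,h}
  A1235: {b,h}
  A1245: {b,h}
  A1345: {b,h}
  A2345: {b,h} {d}
  A12345: {b,h}
C dims 12,17,14,6; δ0: rk 8, SNF 1^8; δ1: rk 9, SNF 1^9; δ2: rk 5, SNF 1^5
Ȟ^0 = (12 − 8) − 0 = 4, so Ȟ^0 ≅ Z^4
Ȟ^1 = (17 − 9) − 8 = 0, so Ȟ^1 ≅ 0
Ȟ^2 = (14 − 5) − 9 = 0, so Ȟ^2 ≅ 0

Ȟ^0 = Z^4,  Ȟ^1 = 0,  Ȟ^2 = 0


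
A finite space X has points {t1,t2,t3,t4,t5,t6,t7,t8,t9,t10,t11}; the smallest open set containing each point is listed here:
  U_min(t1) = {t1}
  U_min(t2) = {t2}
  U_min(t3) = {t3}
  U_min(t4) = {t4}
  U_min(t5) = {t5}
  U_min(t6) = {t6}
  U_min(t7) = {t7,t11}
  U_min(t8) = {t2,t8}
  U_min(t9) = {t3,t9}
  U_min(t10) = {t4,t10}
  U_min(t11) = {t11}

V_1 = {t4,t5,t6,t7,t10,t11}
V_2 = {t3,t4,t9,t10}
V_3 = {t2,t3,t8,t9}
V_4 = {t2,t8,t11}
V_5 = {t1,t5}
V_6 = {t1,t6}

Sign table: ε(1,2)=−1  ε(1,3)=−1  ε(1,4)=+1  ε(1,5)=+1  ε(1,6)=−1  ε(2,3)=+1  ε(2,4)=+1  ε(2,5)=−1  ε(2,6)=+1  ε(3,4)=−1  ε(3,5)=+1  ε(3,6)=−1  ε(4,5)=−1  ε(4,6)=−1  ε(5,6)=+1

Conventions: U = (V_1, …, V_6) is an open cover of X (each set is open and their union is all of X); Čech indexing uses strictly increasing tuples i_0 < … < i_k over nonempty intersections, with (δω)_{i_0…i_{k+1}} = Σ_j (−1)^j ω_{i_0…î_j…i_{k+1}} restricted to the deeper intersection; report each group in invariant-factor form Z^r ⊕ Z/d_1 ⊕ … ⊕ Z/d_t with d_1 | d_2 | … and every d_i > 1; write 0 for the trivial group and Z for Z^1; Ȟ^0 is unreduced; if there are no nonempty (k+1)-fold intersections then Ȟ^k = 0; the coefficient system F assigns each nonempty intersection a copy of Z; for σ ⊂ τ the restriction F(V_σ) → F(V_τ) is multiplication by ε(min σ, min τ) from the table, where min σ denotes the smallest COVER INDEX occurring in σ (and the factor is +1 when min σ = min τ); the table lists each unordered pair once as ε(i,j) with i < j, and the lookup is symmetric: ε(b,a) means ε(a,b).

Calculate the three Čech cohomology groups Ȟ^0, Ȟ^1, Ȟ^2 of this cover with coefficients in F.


nonempty overlaps:
  V12={t4,t10} V14={t11} V15={t5} V16={t6} V23={t3,t9} V34={t2,t8} V56={t1}
C dims 6,7; δ0: rk 6, SNF 1^5·2
degree 0: 6−6−0 = 0 → Ȟ^0 ≅ 0
degree 1: 7−0−6 = 1 plus torsion [2] → Ȟ^1 ≅ Z ⊕ Z/2
degree 2: 0−0−0 = 0 → Ȟ^2 ≅ 0

Ȟ^0 = 0, Ȟ^1 = Z ⊕ Z/2, Ȟ^2 = 0


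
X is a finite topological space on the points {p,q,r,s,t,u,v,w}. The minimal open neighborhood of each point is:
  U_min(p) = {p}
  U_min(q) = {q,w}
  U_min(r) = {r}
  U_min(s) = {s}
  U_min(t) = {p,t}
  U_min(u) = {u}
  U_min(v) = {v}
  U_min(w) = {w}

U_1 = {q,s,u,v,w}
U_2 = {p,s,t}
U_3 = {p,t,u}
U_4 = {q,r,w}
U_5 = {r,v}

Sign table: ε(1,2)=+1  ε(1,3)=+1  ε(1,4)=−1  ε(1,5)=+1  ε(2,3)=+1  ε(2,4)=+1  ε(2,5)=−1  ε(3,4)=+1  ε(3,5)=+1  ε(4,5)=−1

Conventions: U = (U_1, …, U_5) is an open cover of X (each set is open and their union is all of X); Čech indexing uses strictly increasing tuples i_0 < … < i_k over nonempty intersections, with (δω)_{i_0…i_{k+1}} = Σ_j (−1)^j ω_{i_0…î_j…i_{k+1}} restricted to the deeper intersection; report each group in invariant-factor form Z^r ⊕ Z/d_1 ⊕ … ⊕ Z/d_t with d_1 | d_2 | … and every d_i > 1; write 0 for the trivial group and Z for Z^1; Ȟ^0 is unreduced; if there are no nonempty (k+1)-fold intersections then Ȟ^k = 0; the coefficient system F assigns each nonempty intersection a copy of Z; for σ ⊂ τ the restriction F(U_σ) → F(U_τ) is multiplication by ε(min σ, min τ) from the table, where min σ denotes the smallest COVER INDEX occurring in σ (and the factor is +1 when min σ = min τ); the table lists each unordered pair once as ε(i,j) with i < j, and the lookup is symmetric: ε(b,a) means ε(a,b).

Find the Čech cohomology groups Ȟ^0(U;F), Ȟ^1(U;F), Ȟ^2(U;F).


cover nerve:
  U12={s} U13={u} U14={q,w} U15={v} U23={p,t} U45={r}
C dims 5,6; δ0: rk 4, SNF 1^4
Ȟ^0: (5−4)−0=1 ⇒ Z
Ȟ^1: (6−0)−4=2 ⇒ Z^2
Ȟ^2: (0−0)−0=0 ⇒ 0

Ȟ^0 = Z, Ȟ^1 = Z^2 and Ȟ^2 = 0


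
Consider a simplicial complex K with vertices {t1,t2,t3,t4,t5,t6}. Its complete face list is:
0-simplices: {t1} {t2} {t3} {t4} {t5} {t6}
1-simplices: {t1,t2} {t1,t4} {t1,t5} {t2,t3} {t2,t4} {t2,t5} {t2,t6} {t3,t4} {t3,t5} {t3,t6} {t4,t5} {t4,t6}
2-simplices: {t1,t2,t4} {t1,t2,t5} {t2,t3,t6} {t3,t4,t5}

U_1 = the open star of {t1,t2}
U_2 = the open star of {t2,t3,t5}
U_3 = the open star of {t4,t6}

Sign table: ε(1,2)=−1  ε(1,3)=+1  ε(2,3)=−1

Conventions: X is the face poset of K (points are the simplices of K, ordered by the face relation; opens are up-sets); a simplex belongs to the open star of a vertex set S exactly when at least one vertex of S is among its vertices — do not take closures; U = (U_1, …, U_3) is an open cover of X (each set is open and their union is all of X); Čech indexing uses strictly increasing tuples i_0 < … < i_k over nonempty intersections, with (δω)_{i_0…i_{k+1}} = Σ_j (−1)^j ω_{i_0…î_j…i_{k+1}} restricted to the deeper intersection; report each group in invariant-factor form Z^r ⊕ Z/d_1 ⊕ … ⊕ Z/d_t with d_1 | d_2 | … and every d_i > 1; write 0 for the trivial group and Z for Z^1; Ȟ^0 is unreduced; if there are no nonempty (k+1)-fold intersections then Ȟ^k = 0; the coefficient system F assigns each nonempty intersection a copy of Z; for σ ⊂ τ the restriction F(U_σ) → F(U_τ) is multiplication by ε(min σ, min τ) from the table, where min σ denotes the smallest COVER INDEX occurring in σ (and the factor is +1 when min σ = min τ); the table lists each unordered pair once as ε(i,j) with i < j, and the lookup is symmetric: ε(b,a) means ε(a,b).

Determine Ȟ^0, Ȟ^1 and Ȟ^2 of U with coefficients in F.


intersection data:
  U1={{t1},{t2},{t1,t2},{t1,t4},{t1,t5},{t2,t3},{t2,t4},{t2,t5},{t2,t6},{t1,t2,t4},{t1,t2,t5},{t2,t3,t6}} U2={{t2},{t3},{t5},{t1,t2},{t1,t5},{t2,t3},{t2,t4},{t2,t5},{t2,t6},{t3,t4},{t3,t5},{t3,t6},{t4,t5},{t1,t2,t4},{t1,t2,t5},{t2,t3,t6},{t3,t4,t5}} U3={{t4},{t6},{t1,t4},{t2,t4},{t2,t6},{t3,t4},{t3,t6},{t4,t5},{t4,t6},{t1,t2,t4},{t2,t3,t6},{t3,t4,t5}}
  U12={{t2},{t1,t2},{t1,t5},{t2,t3},{t2,t4},{t2,t5},{t2,t6},{t1,t2,t4},{t1,t2,t5},{t2,t3,t6}} U13={{t1,t4},{t2,t4},{t2,t6},{t1,t2,t4},{t2,t3,t6}} U23={{t2,t4},{t2,t6},{t3,t4},{t3,t6},{t4,t5},{t1,t2,t4},{t2,t3,t6},{t3,t4,t5}}
  U123={{t2,t4},{t2,t6},{t1,t2,t4},{t2,t3,t6}}
C dims 3,3,1; δ0: rk 2, SNF 1^2; δ1: rk 1, SNF 1^1
Ȟ^0 = (3 − 2) − 0 = 1, so Ȟ^0 ≅ Z
Ȟ^1 = (3 − 1) − 2 = 0, so Ȟ^1 ≅ 0
Ȟ^2 = (1 − 0) − 1 = 0, so Ȟ^2 ≅ 0

Ȟ^0(U;F) ≅ Z, Ȟ^1(U;F) ≅ 0 and Ȟ^2(U;F) ≅ 0


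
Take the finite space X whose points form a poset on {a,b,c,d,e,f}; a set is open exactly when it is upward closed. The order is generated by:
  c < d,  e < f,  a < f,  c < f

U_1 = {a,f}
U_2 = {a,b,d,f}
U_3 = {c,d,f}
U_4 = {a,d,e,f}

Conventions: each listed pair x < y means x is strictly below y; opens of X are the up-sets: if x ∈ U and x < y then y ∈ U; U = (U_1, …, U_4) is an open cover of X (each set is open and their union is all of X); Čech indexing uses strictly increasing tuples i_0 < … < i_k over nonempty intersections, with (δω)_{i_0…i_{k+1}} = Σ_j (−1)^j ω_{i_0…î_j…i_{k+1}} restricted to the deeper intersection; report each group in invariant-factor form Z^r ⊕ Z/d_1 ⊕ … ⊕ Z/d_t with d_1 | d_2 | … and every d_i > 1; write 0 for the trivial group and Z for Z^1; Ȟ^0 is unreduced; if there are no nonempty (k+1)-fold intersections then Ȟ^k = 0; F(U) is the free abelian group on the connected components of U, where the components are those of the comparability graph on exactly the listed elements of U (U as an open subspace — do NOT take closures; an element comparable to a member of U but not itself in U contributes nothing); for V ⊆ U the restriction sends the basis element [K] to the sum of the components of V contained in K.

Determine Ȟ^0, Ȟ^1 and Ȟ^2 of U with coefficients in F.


Ȟ^0 ≅ Z^2, Ȟ^1 ≅ 0, Ȟ^2 ≅ 0

intersection data:
  U12={a,f} U13={f} U14={a,f} U23={d,f} U24={a,d,f} U34={d,f}
  U123={f} U124={a,f} U134={f} U234={d,f}
  U1234={f}
components per intersection:
  U1: {a,f}
  U2: {a,f} {b} {d}
  U3: {c,d,f}
  U4: {a,e,f} {d}
  U12: {a,f}
  U13: {f}
  U14: {a,f}
  U23: {d} {f}
  U24: {a,f} {d}
  U34: {d} {f}
  U123: {f}
  U124: {a,f}
  U134: {f}
  U234: {d} {f}
  U1234: {f}
C dims 7,9,5,1; δ0: rk 5, SNF 1^5; δ1: rk 4, SNF 1^4; δ2: rk 1, SNF 1^1
Ȟ^0 = (7 − 5) − 0 = 2, so Ȟ^0 ≅ Z^2
Ȟ^1 = (9 − 4) − 5 = 0, so Ȟ^1 ≅ 0
Ȟ^2 = (5 − 1) − 4 = 0, so Ȟ^2 ≅ 0
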